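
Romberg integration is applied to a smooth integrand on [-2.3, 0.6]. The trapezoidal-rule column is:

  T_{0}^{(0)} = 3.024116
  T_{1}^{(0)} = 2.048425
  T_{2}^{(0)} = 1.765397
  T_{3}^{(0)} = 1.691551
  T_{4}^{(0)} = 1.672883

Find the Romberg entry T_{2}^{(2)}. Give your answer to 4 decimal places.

T_{1}^{(1)} = (4·2.048425 − 3.024116) / 3 = 1.723195
T_{2}^{(1)} = (4·1.765397 − 2.048425) / 3 = 1.671054
T_{2}^{(2)} = (16·1.671054 − 1.723195) / 15 = 1.667578

1.6676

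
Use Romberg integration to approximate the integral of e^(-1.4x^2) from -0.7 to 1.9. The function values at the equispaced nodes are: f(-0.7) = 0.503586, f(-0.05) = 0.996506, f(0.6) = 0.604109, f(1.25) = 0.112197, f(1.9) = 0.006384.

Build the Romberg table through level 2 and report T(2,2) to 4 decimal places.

1.3375

T(0,0) (trapezoid, 1 panel, h=2.6000): 0.662961
T(1,0) (trapezoid, 2 panels, h=1.3000): 1.116822
T(2,0) (trapezoid, 4 panels, h=0.6500): 1.279068
T(1,1) = 1.116822 + (1.116822 − 0.662961)/3 = 1.268109
T(2,1) = 1.279068 + (1.279068 − 1.116822)/3 = 1.333150
T(2,2) = 1.333150 + (1.333150 − 1.268109)/15 = 1.337486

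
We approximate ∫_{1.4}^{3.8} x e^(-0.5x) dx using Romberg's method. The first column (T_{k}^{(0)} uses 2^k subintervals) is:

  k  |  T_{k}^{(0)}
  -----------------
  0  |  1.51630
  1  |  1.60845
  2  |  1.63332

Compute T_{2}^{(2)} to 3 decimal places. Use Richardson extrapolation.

1.642

Richardson extrapolation on the trapezoidal column (denominator 4−1=3):
T_{1}^{(1)} = 1.60845 + (1.60845 − 1.51630)/3 = 1.63917
T_{2}^{(1)} = 1.63332 + (1.63332 − 1.60845)/3 = 1.64161
T_{2}^{(2)} = 1.64161 + (1.64161 − 1.63917)/15 = 1.64177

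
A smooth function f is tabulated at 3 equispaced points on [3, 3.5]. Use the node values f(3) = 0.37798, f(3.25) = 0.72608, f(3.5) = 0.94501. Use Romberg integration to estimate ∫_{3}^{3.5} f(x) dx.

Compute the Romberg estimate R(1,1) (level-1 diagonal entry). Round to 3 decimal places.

R(0,0) (trapezoid, 1 panel, h=0.5000): 0.33075
R(1,0) (trapezoid, 2 panels, h=0.2500): 0.34689
R(1,1) = 0.34689 + (0.34689 − 0.33075)/3 = 0.35227

0.352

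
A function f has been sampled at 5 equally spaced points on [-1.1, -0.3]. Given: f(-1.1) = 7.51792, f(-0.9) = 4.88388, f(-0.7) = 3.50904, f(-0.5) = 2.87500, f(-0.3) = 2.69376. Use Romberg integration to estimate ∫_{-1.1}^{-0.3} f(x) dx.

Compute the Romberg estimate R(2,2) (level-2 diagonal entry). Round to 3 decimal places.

R(0,0) (trapezoid, 1 panel, h=0.8000): 4.08467
R(1,0) (trapezoid, 2 panels, h=0.4000): 3.44595
R(2,0) (trapezoid, 4 panels, h=0.2000): 3.27475
R(1,1) = 3.44595 + (3.44595 − 4.08467)/3 = 3.23304
R(2,1) = 3.27475 + (3.27475 − 3.44595)/3 = 3.21768
R(2,2) = 3.21768 + (3.21768 − 3.23304)/15 = 3.21666

3.217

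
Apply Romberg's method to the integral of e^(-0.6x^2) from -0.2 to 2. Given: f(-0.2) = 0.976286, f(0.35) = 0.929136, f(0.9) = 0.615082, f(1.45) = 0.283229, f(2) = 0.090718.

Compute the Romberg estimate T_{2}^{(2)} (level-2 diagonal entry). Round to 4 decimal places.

T_{0}^{(0)} (trapezoid, 1 panel, h=2.2000): 1.173704
T_{1}^{(0)} (trapezoid, 2 panels, h=1.1000): 1.263442
T_{2}^{(0)} (trapezoid, 4 panels, h=0.5500): 1.298522
T_{1}^{(1)} = 1.263442 + (1.263442 − 1.173704)/3 = 1.293355
T_{2}^{(1)} = 1.298522 + (1.298522 − 1.263442)/3 = 1.310215
T_{2}^{(2)} = 1.310215 + (1.310215 − 1.293355)/15 = 1.311339

1.3113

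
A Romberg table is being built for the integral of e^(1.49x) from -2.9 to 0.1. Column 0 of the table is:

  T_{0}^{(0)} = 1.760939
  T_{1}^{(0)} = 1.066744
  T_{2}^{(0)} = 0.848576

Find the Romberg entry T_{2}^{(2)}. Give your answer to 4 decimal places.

0.7719

T_{1}^{(1)} = (4·1.066744 − 1.760939) / 3 = 0.835346
T_{2}^{(1)} = 0.848576 + (0.848576 − 1.066744)/3 = 0.775853
T_{2}^{(2)} = (16·0.775853 − 0.835346) / 15 = 0.771887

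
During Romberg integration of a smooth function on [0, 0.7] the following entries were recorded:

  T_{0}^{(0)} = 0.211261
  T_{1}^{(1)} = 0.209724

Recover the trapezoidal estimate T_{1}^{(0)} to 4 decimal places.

From T_{1}^{(1)} = (4·T_{1}^{(0)} − T_{0}^{(0)})/3, solve for T_{1}^{(0)}:
4·T_{1}^{(0)} = 3·0.209724 + 0.211261 = 0.840433
T_{1}^{(0)} = 0.210108

0.2101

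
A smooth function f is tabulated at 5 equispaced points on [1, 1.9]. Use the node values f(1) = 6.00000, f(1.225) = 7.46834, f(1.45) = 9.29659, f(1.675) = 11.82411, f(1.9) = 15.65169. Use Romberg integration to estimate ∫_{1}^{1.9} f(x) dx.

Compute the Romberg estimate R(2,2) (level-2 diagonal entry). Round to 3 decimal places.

8.805

R(0,0) (trapezoid, 1 panel, h=0.9000): 9.74326
R(1,0) (trapezoid, 2 panels, h=0.4500): 9.05510
R(2,0) (trapezoid, 4 panels, h=0.2250): 8.86835
R(1,1) = 9.05510 + (9.05510 − 9.74326)/3 = 8.82571
R(2,1) = 8.86835 + (8.86835 − 9.05510)/3 = 8.80610
R(2,2) = 8.80610 + (8.80610 − 8.82571)/15 = 8.80479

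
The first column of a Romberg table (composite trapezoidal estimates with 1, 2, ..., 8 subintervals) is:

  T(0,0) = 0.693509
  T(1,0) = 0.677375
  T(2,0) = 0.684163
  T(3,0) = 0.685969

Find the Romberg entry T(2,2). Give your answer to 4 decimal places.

0.6874

Richardson extrapolation on the trapezoidal column (denominator 4−1=3):
T(1,1) = 0.677375 + (0.677375 − 0.693509)/3 = 0.671997
T(2,1) = 0.684163 + (0.684163 − 0.677375)/3 = 0.686426
T(2,2) = 0.686426 + (0.686426 − 0.671997)/15 = 0.687388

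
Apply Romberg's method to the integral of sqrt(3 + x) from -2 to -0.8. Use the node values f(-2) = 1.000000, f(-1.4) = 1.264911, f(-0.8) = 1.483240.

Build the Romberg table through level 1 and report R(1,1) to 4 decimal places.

1.5086

R(0,0) (trapezoid, 1 panel, h=1.2000): 1.489944
R(1,0) (trapezoid, 2 panels, h=0.6000): 1.503919
R(1,1) = 1.503919 + (1.503919 − 1.489944)/3 = 1.508577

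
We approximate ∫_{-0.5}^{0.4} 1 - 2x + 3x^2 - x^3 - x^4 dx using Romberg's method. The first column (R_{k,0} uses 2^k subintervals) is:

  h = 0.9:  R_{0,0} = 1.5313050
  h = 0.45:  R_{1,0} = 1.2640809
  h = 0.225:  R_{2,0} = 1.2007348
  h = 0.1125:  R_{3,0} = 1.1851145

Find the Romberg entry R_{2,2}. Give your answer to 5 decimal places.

R_{1,1} = 1.2640809 + (1.2640809 − 1.5313050)/3 = 1.1750062
R_{2,1} = (4·1.2007348 − 1.2640809) / 3 = 1.1796194
R_{2,2} = 1.1796194 + (1.1796194 − 1.1750062)/15 = 1.1799269

1.17993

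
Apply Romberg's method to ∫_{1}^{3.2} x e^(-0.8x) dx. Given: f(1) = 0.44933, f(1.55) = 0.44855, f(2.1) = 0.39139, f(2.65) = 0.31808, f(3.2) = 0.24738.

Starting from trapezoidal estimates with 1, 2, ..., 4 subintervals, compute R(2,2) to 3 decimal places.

R(0,0) (trapezoid, 1 panel, h=2.2000): 0.76638
R(1,0) (trapezoid, 2 panels, h=1.1000): 0.81372
R(2,0) (trapezoid, 4 panels, h=0.5500): 0.82851
R(1,1) = 0.81372 + (0.81372 − 0.76638)/3 = 0.82950
R(2,1) = 0.82851 + (0.82851 − 0.81372)/3 = 0.83344
R(2,2) = 0.83344 + (0.83344 − 0.82950)/15 = 0.83370

0.834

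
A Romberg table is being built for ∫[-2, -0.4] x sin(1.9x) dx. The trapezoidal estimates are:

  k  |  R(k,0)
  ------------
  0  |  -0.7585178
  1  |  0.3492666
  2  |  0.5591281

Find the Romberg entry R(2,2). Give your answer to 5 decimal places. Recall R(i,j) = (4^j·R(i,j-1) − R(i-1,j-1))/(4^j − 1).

R(1,1) = 0.3492666 + (0.3492666 − (-0.7585178))/3 = 0.7185281
R(2,1) = (4·0.5591281 − 0.3492666) / 3 = 0.6290819
R(2,2) = (16·0.6290819 − 0.7185281) / 15 = 0.6231188
(Column j=1 coincides with Simpson's rule on the same nodes.)

0.62312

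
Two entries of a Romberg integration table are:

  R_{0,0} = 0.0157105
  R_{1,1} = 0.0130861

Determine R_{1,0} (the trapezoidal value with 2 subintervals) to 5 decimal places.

From R_{1,1} = (4·R_{1,0} − R_{0,0})/3, solve for R_{1,0}:
4·R_{1,0} = 3·0.0130861 + 0.0157105 = 0.0549688
R_{1,0} = 0.0137422

0.01374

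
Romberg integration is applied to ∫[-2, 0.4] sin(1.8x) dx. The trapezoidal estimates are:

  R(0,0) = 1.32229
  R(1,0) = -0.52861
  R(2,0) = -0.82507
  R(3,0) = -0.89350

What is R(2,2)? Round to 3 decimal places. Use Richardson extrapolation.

-0.909

R(1,1) = -0.52861 + (-0.52861 − 1.32229)/3 = -1.14558
R(2,1) = (4·(-0.82507) − (-0.52861)) / 3 = -0.92389
R(2,2) = -0.92389 + (-0.92389 − (-1.14558))/15 = -0.90911
(Column j=1 coincides with Simpson's rule on the same nodes.)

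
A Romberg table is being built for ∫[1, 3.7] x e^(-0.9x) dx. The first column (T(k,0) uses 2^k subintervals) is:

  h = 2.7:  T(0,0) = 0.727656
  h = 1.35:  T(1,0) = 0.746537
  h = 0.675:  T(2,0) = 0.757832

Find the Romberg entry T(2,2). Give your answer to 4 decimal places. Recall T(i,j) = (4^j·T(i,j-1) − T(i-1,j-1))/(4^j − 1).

Richardson extrapolation on the trapezoidal column (denominator 4−1=3):
T(1,1) = 0.746537 + (0.746537 − 0.727656)/3 = 0.752831
T(2,1) = 0.757832 + (0.757832 − 0.746537)/3 = 0.761597
T(2,2) = 0.761597 + (0.761597 − 0.752831)/15 = 0.762181

0.7622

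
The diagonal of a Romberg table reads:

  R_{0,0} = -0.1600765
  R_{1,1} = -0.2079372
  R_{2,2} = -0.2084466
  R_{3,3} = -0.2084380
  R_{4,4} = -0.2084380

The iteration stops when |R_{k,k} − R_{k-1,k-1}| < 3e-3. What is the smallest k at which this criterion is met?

|R_{1,1} − R_{0,0}| = 0.0478607 ≥ 3e-3
|R_{2,2} − R_{1,1}| = 0.0005094 < 3e-3

k = 2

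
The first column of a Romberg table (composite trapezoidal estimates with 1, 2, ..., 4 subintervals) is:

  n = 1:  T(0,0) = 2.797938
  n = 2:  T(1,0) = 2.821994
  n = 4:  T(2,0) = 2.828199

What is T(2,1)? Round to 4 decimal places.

2.8303

Richardson extrapolation on the trapezoidal column (denominator 4−1=3):
T(2,1) = 2.828199 + (2.828199 − 2.821994)/3 = 2.830267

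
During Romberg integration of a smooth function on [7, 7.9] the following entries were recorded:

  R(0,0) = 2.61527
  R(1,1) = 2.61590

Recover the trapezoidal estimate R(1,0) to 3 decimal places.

2.616

From R(1,1) = (4·R(1,0) − R(0,0))/3, solve for R(1,0):
4·R(1,0) = 3·2.61590 + 2.61527 = 10.46297
R(1,0) = 2.61574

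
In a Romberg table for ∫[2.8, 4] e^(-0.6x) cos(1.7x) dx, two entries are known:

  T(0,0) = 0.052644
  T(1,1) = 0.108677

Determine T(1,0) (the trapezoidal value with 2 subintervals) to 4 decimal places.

From T(1,1) = (4·T(1,0) − T(0,0))/3, solve for T(1,0):
4·T(1,0) = 3·0.108677 + 0.052644 = 0.378675
T(1,0) = 0.094669

0.0947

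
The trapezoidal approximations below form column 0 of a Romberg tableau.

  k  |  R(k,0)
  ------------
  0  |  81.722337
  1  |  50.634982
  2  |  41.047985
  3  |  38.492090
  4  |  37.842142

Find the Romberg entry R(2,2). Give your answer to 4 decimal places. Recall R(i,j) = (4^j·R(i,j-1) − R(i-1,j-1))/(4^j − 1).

37.6910

Richardson extrapolation on the trapezoidal column (denominator 4−1=3):
R(1,1) = (4·50.634982 − 81.722337) / 3 = 40.272530
R(2,1) = (4·41.047985 − 50.634982) / 3 = 37.852319
R(2,2) = (16·37.852319 − 40.272530) / 15 = 37.690972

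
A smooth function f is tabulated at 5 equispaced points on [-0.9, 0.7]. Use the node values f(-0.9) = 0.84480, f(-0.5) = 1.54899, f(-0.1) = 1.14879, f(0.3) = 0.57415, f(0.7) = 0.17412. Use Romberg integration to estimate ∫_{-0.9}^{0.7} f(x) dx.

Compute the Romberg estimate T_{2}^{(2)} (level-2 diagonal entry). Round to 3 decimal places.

T_{0}^{(0)} (trapezoid, 1 panel, h=1.6000): 0.81514
T_{1}^{(0)} (trapezoid, 2 panels, h=0.8000): 1.32660
T_{2}^{(0)} (trapezoid, 4 panels, h=0.4000): 1.51256
T_{1}^{(1)} = 1.32660 + (1.32660 − 0.81514)/3 = 1.49709
T_{2}^{(1)} = 1.51256 + (1.51256 − 1.32660)/3 = 1.57455
T_{2}^{(2)} = 1.57455 + (1.57455 − 1.49709)/15 = 1.57971

1.580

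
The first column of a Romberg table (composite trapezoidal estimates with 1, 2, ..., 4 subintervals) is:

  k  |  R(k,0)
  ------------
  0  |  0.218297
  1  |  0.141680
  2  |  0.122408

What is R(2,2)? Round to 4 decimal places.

0.1160

Richardson extrapolation on the trapezoidal column (denominator 4−1=3):
R(1,1) = (4·0.141680 − 0.218297) / 3 = 0.116141
R(2,1) = (4·0.122408 − 0.141680) / 3 = 0.115984
R(2,2) = (16·0.115984 − 0.116141) / 15 = 0.115974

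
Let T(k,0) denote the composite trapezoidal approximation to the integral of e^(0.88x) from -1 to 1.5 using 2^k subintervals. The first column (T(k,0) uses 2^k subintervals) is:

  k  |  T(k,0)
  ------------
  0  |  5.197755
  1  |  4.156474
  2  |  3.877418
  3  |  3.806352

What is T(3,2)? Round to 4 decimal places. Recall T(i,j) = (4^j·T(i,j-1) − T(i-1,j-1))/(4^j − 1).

3.7825

Richardson extrapolation on the trapezoidal column (denominator 4−1=3):
T(2,1) = (4·3.877418 − 4.156474) / 3 = 3.784399
T(3,1) = (4·3.806352 − 3.877418) / 3 = 3.782663
T(3,2) = (16·3.782663 − 3.784399) / 15 = 3.782547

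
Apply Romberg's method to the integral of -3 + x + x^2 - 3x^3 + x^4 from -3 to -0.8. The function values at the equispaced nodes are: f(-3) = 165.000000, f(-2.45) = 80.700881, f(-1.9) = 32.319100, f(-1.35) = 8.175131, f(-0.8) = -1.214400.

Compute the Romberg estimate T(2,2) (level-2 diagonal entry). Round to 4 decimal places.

T(0,0) (trapezoid, 1 panel, h=2.2000): 180.164160
T(1,0) (trapezoid, 2 panels, h=1.1000): 125.633090
T(2,0) (trapezoid, 4 panels, h=0.5500): 111.698352
T(1,1) = 125.633090 + (125.633090 − 180.164160)/3 = 107.456067
T(2,1) = 111.698352 + (111.698352 − 125.633090)/3 = 107.053439
T(2,2) = 107.053439 + (107.053439 − 107.456067)/15 = 107.026597

107.0266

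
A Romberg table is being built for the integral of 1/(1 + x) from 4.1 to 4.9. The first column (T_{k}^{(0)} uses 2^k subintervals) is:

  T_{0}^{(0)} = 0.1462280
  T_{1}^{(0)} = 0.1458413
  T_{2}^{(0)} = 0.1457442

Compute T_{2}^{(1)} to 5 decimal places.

Richardson extrapolation on the trapezoidal column (denominator 4−1=3):
T_{2}^{(1)} = (4·0.1457442 − 0.1458413) / 3 = 0.1457118

0.14571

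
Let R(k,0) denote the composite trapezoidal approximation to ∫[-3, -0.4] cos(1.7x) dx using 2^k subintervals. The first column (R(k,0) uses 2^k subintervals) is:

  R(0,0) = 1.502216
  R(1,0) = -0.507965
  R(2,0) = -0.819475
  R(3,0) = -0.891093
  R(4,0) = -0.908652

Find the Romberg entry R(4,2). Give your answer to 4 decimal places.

-0.9145

R(3,1) = (4·(-0.891093) − (-0.819475)) / 3 = -0.914966
R(4,1) = -0.908652 + (-0.908652 − (-0.891093))/3 = -0.914505
R(4,2) = (16·(-0.914505) − (-0.914966)) / 15 = -0.914474
(Column j=1 coincides with Simpson's rule on the same nodes.)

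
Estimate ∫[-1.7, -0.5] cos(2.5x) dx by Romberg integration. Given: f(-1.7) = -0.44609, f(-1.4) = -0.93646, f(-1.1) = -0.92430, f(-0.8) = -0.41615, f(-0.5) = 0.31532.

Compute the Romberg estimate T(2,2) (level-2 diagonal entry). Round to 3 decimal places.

-0.737

T(0,0) (trapezoid, 1 panel, h=1.2000): -0.07846
T(1,0) (trapezoid, 2 panels, h=0.6000): -0.59381
T(2,0) (trapezoid, 4 panels, h=0.3000): -0.70269
T(1,1) = -0.59381 + (-0.59381 − (-0.07846))/3 = -0.76559
T(2,1) = -0.70269 + (-0.70269 − (-0.59381))/3 = -0.73898
T(2,2) = -0.73898 + (-0.73898 − (-0.76559))/15 = -0.73721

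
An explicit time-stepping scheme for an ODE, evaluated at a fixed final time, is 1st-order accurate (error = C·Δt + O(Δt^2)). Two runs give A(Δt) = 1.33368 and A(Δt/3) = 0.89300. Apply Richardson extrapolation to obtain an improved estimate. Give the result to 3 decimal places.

Extrapolated value = (3·A(Δt/3) − A(Δt)) / (3 − 1)
= (3·0.89300 − 1.33368) / 2
= 1.34532 / 2 = 0.67266

0.673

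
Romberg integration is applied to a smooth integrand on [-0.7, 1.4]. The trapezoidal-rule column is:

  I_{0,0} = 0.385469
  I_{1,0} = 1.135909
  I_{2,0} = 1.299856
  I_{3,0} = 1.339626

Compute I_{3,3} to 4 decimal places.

Richardson extrapolation on the trapezoidal column (denominator 4−1=3):
I_{1,1} = (4·1.135909 − 0.385469) / 3 = 1.386056
I_{2,1} = (4·1.299856 − 1.135909) / 3 = 1.354505
I_{3,1} = 1.339626 + (1.339626 − 1.299856)/3 = 1.352883
I_{2,2} = 1.354505 + (1.354505 − 1.386056)/15 = 1.352402
I_{3,2} = 1.352883 + (1.352883 − 1.354505)/15 = 1.352775
I_{3,3} = (64·1.352775 − 1.352402) / 63 = 1.352781
(Column j=1 coincides with Simpson's rule on the same nodes.)

1.3528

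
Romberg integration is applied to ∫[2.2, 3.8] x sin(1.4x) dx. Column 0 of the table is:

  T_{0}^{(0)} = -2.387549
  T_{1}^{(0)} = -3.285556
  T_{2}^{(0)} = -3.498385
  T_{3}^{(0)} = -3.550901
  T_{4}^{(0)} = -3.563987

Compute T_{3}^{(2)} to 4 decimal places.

Richardson extrapolation on the trapezoidal column (denominator 4−1=3):
T_{2}^{(1)} = -3.498385 + (-3.498385 − (-3.285556))/3 = -3.569328
T_{3}^{(1)} = -3.550901 + (-3.550901 − (-3.498385))/3 = -3.568406
T_{3}^{(2)} = -3.568406 + (-3.568406 − (-3.569328))/15 = -3.568345

-3.5683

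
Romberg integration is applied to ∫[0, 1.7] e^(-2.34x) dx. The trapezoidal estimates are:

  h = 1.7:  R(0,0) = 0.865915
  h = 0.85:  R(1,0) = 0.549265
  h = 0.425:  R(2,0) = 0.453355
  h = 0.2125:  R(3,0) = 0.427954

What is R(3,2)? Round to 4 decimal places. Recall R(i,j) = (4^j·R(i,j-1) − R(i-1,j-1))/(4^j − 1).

0.4194

Richardson extrapolation on the trapezoidal column (denominator 4−1=3):
R(2,1) = (4·0.453355 − 0.549265) / 3 = 0.421385
R(3,1) = 0.427954 + (0.427954 − 0.453355)/3 = 0.419487
R(3,2) = (16·0.419487 − 0.421385) / 15 = 0.419360
(Column j=1 coincides with Simpson's rule on the same nodes.)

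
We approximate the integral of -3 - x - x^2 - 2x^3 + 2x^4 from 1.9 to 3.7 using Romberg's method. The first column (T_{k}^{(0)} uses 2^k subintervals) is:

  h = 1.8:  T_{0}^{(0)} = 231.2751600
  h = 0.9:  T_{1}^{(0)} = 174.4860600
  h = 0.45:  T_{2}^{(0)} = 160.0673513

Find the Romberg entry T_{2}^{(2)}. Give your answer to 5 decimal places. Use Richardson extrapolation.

155.24143

T_{1}^{(1)} = 174.4860600 + (174.4860600 − 231.2751600)/3 = 155.5563600
T_{2}^{(1)} = (4·160.0673513 − 174.4860600) / 3 = 155.2611151
T_{2}^{(2)} = 155.2611151 + (155.2611151 − 155.5563600)/15 = 155.2414321
(Column j=1 coincides with Simpson's rule on the same nodes.)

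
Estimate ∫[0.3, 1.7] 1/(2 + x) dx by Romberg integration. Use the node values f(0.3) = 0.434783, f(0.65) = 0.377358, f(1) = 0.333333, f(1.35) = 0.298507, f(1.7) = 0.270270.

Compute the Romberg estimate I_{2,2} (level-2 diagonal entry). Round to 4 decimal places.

I_{0,0} (trapezoid, 1 panel, h=1.4000): 0.493537
I_{1,0} (trapezoid, 2 panels, h=0.7000): 0.480102
I_{2,0} (trapezoid, 4 panels, h=0.3500): 0.476604
I_{1,1} = 0.480102 + (0.480102 − 0.493537)/3 = 0.475624
I_{2,1} = 0.476604 + (0.476604 − 0.480102)/3 = 0.475438
I_{2,2} = 0.475438 + (0.475438 − 0.475624)/15 = 0.475426

0.4754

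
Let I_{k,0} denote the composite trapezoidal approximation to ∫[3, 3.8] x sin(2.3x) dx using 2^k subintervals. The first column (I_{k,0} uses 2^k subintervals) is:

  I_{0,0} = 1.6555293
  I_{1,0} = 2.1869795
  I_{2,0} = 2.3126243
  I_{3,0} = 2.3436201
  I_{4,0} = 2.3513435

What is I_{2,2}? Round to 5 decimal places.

2.35386

Richardson extrapolation on the trapezoidal column (denominator 4−1=3):
I_{1,1} = (4·2.1869795 − 1.6555293) / 3 = 2.3641296
I_{2,1} = 2.3126243 + (2.3126243 − 2.1869795)/3 = 2.3545059
I_{2,2} = 2.3545059 + (2.3545059 − 2.3641296)/15 = 2.3538643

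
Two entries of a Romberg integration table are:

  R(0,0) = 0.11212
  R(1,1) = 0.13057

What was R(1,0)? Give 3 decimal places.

From R(1,1) = (4·R(1,0) − R(0,0))/3, solve for R(1,0):
4·R(1,0) = 3·0.13057 + 0.11212 = 0.50383
R(1,0) = 0.12596

0.126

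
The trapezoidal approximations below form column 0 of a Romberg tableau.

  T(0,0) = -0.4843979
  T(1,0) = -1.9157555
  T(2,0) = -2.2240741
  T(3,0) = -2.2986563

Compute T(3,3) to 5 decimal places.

Richardson extrapolation on the trapezoidal column (denominator 4−1=3):
T(1,1) = (4·(-1.9157555) − (-0.4843979)) / 3 = -2.3928747
T(2,1) = -2.2240741 + (-2.2240741 − (-1.9157555))/3 = -2.3268470
T(3,1) = (4·(-2.2986563) − (-2.2240741)) / 3 = -2.3235170
T(2,2) = (16·(-2.3268470) − (-2.3928747)) / 15 = -2.3224452
T(3,2) = (16·(-2.3235170) − (-2.3268470)) / 15 = -2.3232950
T(3,3) = -2.3232950 + (-2.3232950 − (-2.3224452))/63 = -2.3233085
(Column j=1 coincides with Simpson's rule on the same nodes.)

-2.32331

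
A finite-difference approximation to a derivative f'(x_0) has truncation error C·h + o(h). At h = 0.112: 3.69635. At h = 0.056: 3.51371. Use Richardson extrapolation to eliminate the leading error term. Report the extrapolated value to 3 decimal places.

The leading error scales as h; refining by a factor of 2 reduces it by 2^1 = 2.
Extrapolated value = (2·A(h/2) − A(h)) / (2 − 1)
= (2·3.51371 − 3.69635) / 1
= 3.33107 / 1 = 3.33107

3.331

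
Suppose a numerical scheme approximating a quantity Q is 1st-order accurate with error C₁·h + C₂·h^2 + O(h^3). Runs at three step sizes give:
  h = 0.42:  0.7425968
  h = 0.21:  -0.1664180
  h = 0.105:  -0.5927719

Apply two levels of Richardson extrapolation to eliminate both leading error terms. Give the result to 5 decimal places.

-1.00036

First eliminate the h term (factor 2^1 = 2):
  B₁ = (2·(-0.1664180) − 0.7425968)/1 = -1.0754328
  B₂ = (2·(-0.5927719) − (-0.1664180))/1 = -1.0191258
Then eliminate the h^2 term (factor 2^2 = 4):
  (4·(-1.0191258) − (-1.0754328))/3 = -1.0003568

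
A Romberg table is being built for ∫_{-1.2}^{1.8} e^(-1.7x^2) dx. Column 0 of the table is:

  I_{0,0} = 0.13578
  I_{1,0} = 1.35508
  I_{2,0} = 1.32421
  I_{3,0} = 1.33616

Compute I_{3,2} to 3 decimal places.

I_{2,1} = (4·1.32421 − 1.35508) / 3 = 1.31392
I_{3,1} = 1.33616 + (1.33616 − 1.32421)/3 = 1.34014
I_{3,2} = 1.34014 + (1.34014 − 1.31392)/15 = 1.34189

1.342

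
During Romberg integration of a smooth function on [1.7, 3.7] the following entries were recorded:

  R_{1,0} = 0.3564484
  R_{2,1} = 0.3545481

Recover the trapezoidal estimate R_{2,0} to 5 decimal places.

0.35502

From R_{2,1} = (4·R_{2,0} − R_{1,0})/3, solve for R_{2,0}:
4·R_{2,0} = 3·0.3545481 + 0.3564484 = 1.4200927
R_{2,0} = 0.3550232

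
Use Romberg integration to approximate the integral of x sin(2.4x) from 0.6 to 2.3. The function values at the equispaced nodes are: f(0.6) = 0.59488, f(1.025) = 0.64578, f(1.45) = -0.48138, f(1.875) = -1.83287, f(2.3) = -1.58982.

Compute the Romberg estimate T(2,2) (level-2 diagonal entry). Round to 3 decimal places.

-0.958

T(0,0) (trapezoid, 1 panel, h=1.7000): -0.84570
T(1,0) (trapezoid, 2 panels, h=0.8500): -0.83202
T(2,0) (trapezoid, 4 panels, h=0.4250): -0.92052
T(1,1) = -0.83202 + (-0.83202 − (-0.84570))/3 = -0.82746
T(2,1) = -0.92052 + (-0.92052 − (-0.83202))/3 = -0.95002
T(2,2) = -0.95002 + (-0.95002 − (-0.82746))/15 = -0.95819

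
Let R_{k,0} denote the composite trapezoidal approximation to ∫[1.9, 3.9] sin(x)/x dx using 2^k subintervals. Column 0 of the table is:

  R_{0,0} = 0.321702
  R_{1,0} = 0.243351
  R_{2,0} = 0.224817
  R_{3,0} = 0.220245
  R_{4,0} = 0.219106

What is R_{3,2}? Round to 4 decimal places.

0.2187

R_{2,1} = (4·0.224817 − 0.243351) / 3 = 0.218639
R_{3,1} = (4·0.220245 − 0.224817) / 3 = 0.218721
R_{3,2} = (16·0.218721 − 0.218639) / 15 = 0.218726
(Column j=1 coincides with Simpson's rule on the same nodes.)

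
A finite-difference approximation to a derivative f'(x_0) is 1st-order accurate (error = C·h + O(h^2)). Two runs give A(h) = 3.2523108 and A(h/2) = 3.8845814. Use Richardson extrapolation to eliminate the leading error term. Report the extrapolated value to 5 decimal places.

4.51685

The leading error scales as h; refining by a factor of 2 reduces it by 2^1 = 2.
Extrapolated value = (2·A(h/2) − A(h)) / (2 − 1)
= (2·3.8845814 − 3.2523108) / 1
= 4.5168520 / 1 = 4.5168520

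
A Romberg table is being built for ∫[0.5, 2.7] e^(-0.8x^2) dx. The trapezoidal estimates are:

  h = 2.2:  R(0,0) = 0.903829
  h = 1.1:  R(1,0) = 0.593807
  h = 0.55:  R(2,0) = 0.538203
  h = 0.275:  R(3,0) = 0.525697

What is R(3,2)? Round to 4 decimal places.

0.5217

Richardson extrapolation on the trapezoidal column (denominator 4−1=3):
R(2,1) = 0.538203 + (0.538203 − 0.593807)/3 = 0.519668
R(3,1) = (4·0.525697 − 0.538203) / 3 = 0.521528
R(3,2) = (16·0.521528 − 0.519668) / 15 = 0.521652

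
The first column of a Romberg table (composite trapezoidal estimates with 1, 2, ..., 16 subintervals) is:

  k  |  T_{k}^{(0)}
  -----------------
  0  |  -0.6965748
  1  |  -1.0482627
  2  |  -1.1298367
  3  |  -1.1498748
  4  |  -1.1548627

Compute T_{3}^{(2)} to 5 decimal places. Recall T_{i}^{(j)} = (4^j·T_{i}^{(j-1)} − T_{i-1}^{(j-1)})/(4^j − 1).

Richardson extrapolation on the trapezoidal column (denominator 4−1=3):
T_{2}^{(1)} = -1.1298367 + (-1.1298367 − (-1.0482627))/3 = -1.1570280
T_{3}^{(1)} = -1.1498748 + (-1.1498748 − (-1.1298367))/3 = -1.1565542
T_{3}^{(2)} = (16·(-1.1565542) − (-1.1570280)) / 15 = -1.1565226
(Column j=1 coincides with Simpson's rule on the same nodes.)

-1.15652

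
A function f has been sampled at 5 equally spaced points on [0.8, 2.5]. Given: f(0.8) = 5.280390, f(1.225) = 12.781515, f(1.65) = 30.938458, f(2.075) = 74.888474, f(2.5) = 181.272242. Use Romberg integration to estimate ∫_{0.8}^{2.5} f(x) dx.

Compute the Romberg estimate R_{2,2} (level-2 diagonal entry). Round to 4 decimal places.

84.6708

R_{0,0} (trapezoid, 1 panel, h=1.7000): 158.569737
R_{1,0} (trapezoid, 2 panels, h=0.8500): 105.582558
R_{2,0} (trapezoid, 4 panels, h=0.4250): 90.051024
R_{1,1} = 105.582558 + (105.582558 − 158.569737)/3 = 87.920165
R_{2,1} = 90.051024 + (90.051024 − 105.582558)/3 = 84.873846
R_{2,2} = 84.873846 + (84.873846 − 87.920165)/15 = 84.670758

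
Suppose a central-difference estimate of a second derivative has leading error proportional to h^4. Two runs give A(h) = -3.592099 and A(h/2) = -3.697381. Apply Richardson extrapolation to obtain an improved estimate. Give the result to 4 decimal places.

-3.7044

The leading error scales as h^4; refining by a factor of 2 reduces it by 2^4 = 16.
Extrapolated value = (16·A(h/2) − A(h)) / (16 − 1)
= (16·(-3.697381) − (-3.592099)) / 15
= -55.565997 / 15 = -3.704400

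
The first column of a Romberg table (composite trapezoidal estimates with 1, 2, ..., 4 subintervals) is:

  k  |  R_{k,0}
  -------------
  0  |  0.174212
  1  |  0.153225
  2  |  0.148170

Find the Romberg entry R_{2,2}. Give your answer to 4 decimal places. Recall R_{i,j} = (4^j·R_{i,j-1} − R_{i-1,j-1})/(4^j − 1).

R_{1,1} = (4·0.153225 − 0.174212) / 3 = 0.146229
R_{2,1} = 0.148170 + (0.148170 − 0.153225)/3 = 0.146485
R_{2,2} = (16·0.146485 − 0.146229) / 15 = 0.146502

0.1465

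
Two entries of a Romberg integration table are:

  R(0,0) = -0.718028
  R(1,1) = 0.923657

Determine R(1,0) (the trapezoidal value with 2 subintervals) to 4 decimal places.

From R(1,1) = (4·R(1,0) − R(0,0))/3, solve for R(1,0):
4·R(1,0) = 3·0.923657 + (-0.718028) = 2.052943
R(1,0) = 0.513236

0.5132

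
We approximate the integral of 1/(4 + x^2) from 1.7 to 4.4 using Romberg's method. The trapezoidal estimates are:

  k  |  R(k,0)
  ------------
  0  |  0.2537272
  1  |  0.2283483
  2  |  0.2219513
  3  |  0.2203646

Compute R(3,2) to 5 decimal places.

0.21984

R(2,1) = (4·0.2219513 − 0.2283483) / 3 = 0.2198190
R(3,1) = 0.2203646 + (0.2203646 − 0.2219513)/3 = 0.2198357
R(3,2) = 0.2198357 + (0.2198357 − 0.2198190)/15 = 0.2198368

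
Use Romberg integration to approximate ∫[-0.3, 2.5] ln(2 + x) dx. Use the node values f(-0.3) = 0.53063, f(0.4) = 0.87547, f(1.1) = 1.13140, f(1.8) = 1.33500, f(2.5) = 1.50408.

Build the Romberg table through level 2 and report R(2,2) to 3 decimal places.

3.066

R(0,0) (trapezoid, 1 panel, h=2.8000): 2.84859
R(1,0) (trapezoid, 2 panels, h=1.4000): 3.00826
R(2,0) (trapezoid, 4 panels, h=0.7000): 3.05146
R(1,1) = 3.00826 + (3.00826 − 2.84859)/3 = 3.06148
R(2,1) = 3.05146 + (3.05146 − 3.00826)/3 = 3.06586
R(2,2) = 3.06586 + (3.06586 − 3.06148)/15 = 3.06615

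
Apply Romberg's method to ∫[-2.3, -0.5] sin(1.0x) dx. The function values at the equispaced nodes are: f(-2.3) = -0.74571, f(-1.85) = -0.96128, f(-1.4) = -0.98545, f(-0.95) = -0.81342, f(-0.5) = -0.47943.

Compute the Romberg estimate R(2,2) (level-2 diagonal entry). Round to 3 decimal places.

R(0,0) (trapezoid, 1 panel, h=1.8000): -1.10263
R(1,0) (trapezoid, 2 panels, h=0.9000): -1.43822
R(2,0) (trapezoid, 4 panels, h=0.4500): -1.51772
R(1,1) = -1.43822 + (-1.43822 − (-1.10263))/3 = -1.55008
R(2,1) = -1.51772 + (-1.51772 − (-1.43822))/3 = -1.54422
R(2,2) = -1.54422 + (-1.54422 − (-1.55008))/15 = -1.54383

-1.544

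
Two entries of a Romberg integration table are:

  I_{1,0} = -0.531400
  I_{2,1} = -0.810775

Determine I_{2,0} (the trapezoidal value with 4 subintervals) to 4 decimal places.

-0.7409

From I_{2,1} = (4·I_{2,0} − I_{1,0})/3, solve for I_{2,0}:
4·I_{2,0} = 3·(-0.810775) + (-0.531400) = -2.963725
I_{2,0} = -0.740931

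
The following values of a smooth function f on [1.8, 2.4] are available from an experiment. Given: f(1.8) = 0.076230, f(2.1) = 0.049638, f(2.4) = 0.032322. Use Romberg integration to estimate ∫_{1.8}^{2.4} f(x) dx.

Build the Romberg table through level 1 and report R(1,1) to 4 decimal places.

R(0,0) (trapezoid, 1 panel, h=0.6000): 0.032566
R(1,0) (trapezoid, 2 panels, h=0.3000): 0.031174
R(1,1) = 0.031174 + (0.031174 − 0.032566)/3 = 0.030710

0.0307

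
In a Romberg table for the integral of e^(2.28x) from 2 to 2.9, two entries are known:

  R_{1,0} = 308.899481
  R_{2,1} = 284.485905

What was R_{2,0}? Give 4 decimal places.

290.5893

From R_{2,1} = (4·R_{2,0} − R_{1,0})/3, solve for R_{2,0}:
4·R_{2,0} = 3·284.485905 + 308.899481 = 1162.357196
R_{2,0} = 290.589299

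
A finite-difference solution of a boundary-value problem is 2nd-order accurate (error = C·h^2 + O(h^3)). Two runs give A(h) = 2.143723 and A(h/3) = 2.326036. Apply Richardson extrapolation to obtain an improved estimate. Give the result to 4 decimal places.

2.3488

The leading error scales as h^2; refining by a factor of 3 reduces it by 3^2 = 9.
Extrapolated value = (9·A(h/3) − A(h)) / (9 − 1)
= (9·2.326036 − 2.143723) / 8
= 18.790601 / 8 = 2.348825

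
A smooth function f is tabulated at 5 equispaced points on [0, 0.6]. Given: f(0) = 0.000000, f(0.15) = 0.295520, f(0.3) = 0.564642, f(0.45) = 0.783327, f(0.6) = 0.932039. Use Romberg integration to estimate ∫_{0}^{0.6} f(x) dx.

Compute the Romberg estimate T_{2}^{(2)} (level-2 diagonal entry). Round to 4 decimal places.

0.3188

T_{0}^{(0)} (trapezoid, 1 panel, h=0.6000): 0.279612
T_{1}^{(0)} (trapezoid, 2 panels, h=0.3000): 0.309198
T_{2}^{(0)} (trapezoid, 4 panels, h=0.1500): 0.316426
T_{1}^{(1)} = 0.309198 + (0.309198 − 0.279612)/3 = 0.319060
T_{2}^{(1)} = 0.316426 + (0.316426 − 0.309198)/3 = 0.318835
T_{2}^{(2)} = 0.318835 + (0.318835 − 0.319060)/15 = 0.318820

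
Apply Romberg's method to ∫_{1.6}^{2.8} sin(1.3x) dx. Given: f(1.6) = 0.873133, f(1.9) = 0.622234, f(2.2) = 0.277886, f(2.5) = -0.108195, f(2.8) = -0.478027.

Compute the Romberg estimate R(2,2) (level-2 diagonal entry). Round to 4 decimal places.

0.3007

R(0,0) (trapezoid, 1 panel, h=1.2000): 0.237064
R(1,0) (trapezoid, 2 panels, h=0.6000): 0.285263
R(2,0) (trapezoid, 4 panels, h=0.3000): 0.296843
R(1,1) = 0.285263 + (0.285263 − 0.237064)/3 = 0.301329
R(2,1) = 0.296843 + (0.296843 − 0.285263)/3 = 0.300703
R(2,2) = 0.300703 + (0.300703 − 0.301329)/15 = 0.300661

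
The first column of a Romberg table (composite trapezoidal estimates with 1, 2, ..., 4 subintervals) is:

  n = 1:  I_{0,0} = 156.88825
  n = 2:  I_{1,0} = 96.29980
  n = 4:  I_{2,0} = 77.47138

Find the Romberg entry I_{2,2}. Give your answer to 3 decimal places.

Richardson extrapolation on the trapezoidal column (denominator 4−1=3):
I_{1,1} = (4·96.29980 − 156.88825) / 3 = 76.10365
I_{2,1} = (4·77.47138 − 96.29980) / 3 = 71.19524
I_{2,2} = (16·71.19524 − 76.10365) / 15 = 70.86801
(Column j=1 coincides with Simpson's rule on the same nodes.)

70.868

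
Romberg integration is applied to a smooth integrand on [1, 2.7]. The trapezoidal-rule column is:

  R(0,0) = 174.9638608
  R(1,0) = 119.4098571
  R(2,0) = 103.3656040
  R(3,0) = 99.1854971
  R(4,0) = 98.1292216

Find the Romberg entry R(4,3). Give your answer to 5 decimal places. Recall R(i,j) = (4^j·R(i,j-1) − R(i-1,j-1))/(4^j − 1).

Richardson extrapolation on the trapezoidal column (denominator 4−1=3):
R(2,1) = 103.3656040 + (103.3656040 − 119.4098571)/3 = 98.0175196
R(3,1) = (4·99.1854971 − 103.3656040) / 3 = 97.7921281
R(4,1) = 98.1292216 + (98.1292216 − 99.1854971)/3 = 97.7771298
R(3,2) = (16·97.7921281 − 98.0175196) / 15 = 97.7771020
R(4,2) = (16·97.7771298 − 97.7921281) / 15 = 97.7761299
R(4,3) = 97.7761299 + (97.7761299 − 97.7771020)/63 = 97.7761145
(Column j=1 coincides with Simpson's rule on the same nodes.)

97.77611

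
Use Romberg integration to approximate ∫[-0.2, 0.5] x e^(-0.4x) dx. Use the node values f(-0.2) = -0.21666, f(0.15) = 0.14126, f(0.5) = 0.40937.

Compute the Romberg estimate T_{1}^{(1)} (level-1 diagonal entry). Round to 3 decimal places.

T_{0}^{(0)} (trapezoid, 1 panel, h=0.7000): 0.06745
T_{1}^{(0)} (trapezoid, 2 panels, h=0.3500): 0.08317
T_{1}^{(1)} = 0.08317 + (0.08317 − 0.06745)/3 = 0.08841

0.088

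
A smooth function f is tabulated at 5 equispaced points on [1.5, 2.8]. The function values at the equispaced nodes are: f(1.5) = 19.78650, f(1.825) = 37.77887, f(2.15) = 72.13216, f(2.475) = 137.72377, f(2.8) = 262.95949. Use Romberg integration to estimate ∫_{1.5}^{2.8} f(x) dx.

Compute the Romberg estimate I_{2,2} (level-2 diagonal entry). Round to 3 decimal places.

I_{0,0} (trapezoid, 1 panel, h=1.3000): 183.78489
I_{1,0} (trapezoid, 2 panels, h=0.6500): 138.77835
I_{2,0} (trapezoid, 4 panels, h=0.3250): 126.42753
I_{1,1} = 138.77835 + (138.77835 − 183.78489)/3 = 123.77617
I_{2,1} = 126.42753 + (126.42753 − 138.77835)/3 = 122.31059
I_{2,2} = 122.31059 + (122.31059 − 123.77617)/15 = 122.21288

122.213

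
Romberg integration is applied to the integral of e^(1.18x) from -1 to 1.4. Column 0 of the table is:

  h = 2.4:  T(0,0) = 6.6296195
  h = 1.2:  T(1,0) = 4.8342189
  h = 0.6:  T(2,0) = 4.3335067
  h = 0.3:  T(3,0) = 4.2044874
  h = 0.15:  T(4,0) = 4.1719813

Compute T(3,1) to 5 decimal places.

4.16148

Richardson extrapolation on the trapezoidal column (denominator 4−1=3):
T(3,1) = (4·4.2044874 − 4.3335067) / 3 = 4.1614810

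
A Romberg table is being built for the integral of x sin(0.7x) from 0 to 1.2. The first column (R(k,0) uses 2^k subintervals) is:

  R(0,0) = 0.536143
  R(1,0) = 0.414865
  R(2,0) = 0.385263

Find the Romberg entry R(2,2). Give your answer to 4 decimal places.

0.3755

R(1,1) = (4·0.414865 − 0.536143) / 3 = 0.374439
R(2,1) = 0.385263 + (0.385263 − 0.414865)/3 = 0.375396
R(2,2) = (16·0.375396 − 0.374439) / 15 = 0.375460
(Column j=1 coincides with Simpson's rule on the same nodes.)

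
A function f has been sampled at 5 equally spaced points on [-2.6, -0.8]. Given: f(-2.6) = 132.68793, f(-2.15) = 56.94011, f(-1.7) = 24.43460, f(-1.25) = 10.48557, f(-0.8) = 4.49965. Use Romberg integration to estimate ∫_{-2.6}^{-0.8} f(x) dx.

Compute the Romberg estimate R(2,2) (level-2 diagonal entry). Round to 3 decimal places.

68.223

R(0,0) (trapezoid, 1 panel, h=1.8000): 123.46882
R(1,0) (trapezoid, 2 panels, h=0.9000): 83.72555
R(2,0) (trapezoid, 4 panels, h=0.4500): 72.20433
R(1,1) = 83.72555 + (83.72555 − 123.46882)/3 = 70.47779
R(2,1) = 72.20433 + (72.20433 − 83.72555)/3 = 68.36392
R(2,2) = 68.36392 + (68.36392 − 70.47779)/15 = 68.22300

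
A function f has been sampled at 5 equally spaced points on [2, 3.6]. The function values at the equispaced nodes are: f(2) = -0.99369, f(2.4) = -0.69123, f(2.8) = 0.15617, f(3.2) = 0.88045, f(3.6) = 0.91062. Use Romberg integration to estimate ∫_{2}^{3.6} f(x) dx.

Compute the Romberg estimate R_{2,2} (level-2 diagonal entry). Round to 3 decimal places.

R_{0,0} (trapezoid, 1 panel, h=1.6000): -0.06646
R_{1,0} (trapezoid, 2 panels, h=0.8000): 0.09171
R_{2,0} (trapezoid, 4 panels, h=0.4000): 0.12154
R_{1,1} = 0.09171 + (0.09171 − (-0.06646))/3 = 0.14443
R_{2,1} = 0.12154 + (0.12154 − 0.09171)/3 = 0.13148
R_{2,2} = 0.13148 + (0.13148 − 0.14443)/15 = 0.13062

0.131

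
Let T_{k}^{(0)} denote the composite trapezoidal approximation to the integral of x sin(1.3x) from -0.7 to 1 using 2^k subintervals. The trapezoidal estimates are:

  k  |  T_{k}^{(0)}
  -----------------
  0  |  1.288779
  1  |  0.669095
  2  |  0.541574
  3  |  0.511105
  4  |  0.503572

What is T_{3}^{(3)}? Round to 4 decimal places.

Richardson extrapolation on the trapezoidal column (denominator 4−1=3):
T_{1}^{(1)} = (4·0.669095 − 1.288779) / 3 = 0.462534
T_{2}^{(1)} = (4·0.541574 − 0.669095) / 3 = 0.499067
T_{3}^{(1)} = (4·0.511105 − 0.541574) / 3 = 0.500949
T_{2}^{(2)} = (16·0.499067 − 0.462534) / 15 = 0.501503
T_{3}^{(2)} = 0.500949 + (0.500949 − 0.499067)/15 = 0.501074
T_{3}^{(3)} = (64·0.501074 − 0.501503) / 63 = 0.501067

0.5011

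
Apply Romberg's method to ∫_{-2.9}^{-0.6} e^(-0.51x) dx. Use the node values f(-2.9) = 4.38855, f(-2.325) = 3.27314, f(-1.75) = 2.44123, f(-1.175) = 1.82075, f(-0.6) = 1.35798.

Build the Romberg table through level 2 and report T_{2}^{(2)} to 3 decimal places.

T_{0}^{(0)} (trapezoid, 1 panel, h=2.3000): 6.60851
T_{1}^{(0)} (trapezoid, 2 panels, h=1.1500): 6.11167
T_{2}^{(0)} (trapezoid, 4 panels, h=0.5750): 5.98482
T_{1}^{(1)} = 6.11167 + (6.11167 − 6.60851)/3 = 5.94606
T_{2}^{(1)} = 5.98482 + (5.98482 − 6.11167)/3 = 5.94254
T_{2}^{(2)} = 5.94254 + (5.94254 − 5.94606)/15 = 5.94231

5.942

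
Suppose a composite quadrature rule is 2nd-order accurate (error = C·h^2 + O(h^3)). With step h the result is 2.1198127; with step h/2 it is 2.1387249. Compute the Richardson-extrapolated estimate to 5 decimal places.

The leading error scales as h^2; refining by a factor of 2 reduces it by 2^2 = 4.
Extrapolated value = (4·A(h/2) − A(h)) / (4 − 1)
= (4·2.1387249 − 2.1198127) / 3
= 6.4350869 / 3 = 2.1450290

2.14503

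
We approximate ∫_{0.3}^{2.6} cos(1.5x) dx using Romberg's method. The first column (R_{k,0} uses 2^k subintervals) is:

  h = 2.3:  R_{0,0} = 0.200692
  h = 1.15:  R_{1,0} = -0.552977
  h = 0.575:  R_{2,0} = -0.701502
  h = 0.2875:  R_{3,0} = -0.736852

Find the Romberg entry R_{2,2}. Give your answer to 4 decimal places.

R_{1,1} = -0.552977 + (-0.552977 − 0.200692)/3 = -0.804200
R_{2,1} = -0.701502 + (-0.701502 − (-0.552977))/3 = -0.751010
R_{2,2} = -0.751010 + (-0.751010 − (-0.804200))/15 = -0.747464

-0.7475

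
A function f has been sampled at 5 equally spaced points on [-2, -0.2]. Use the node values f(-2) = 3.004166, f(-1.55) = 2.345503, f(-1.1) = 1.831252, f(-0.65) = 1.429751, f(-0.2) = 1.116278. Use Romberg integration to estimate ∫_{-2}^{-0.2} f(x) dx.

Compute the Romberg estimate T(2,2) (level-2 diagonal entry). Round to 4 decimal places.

T(0,0) (trapezoid, 1 panel, h=1.8000): 3.708400
T(1,0) (trapezoid, 2 panels, h=0.9000): 3.502327
T(2,0) (trapezoid, 4 panels, h=0.4500): 3.450028
T(1,1) = 3.502327 + (3.502327 − 3.708400)/3 = 3.433636
T(2,1) = 3.450028 + (3.450028 − 3.502327)/3 = 3.432595
T(2,2) = 3.432595 + (3.432595 − 3.433636)/15 = 3.432526

3.4325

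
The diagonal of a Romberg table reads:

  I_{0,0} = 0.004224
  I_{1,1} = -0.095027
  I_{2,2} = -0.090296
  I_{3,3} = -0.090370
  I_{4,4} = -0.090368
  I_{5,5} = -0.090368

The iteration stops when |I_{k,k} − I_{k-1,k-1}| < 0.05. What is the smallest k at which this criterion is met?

|I_{1,1} − I_{0,0}| = 0.099251 ≥ 0.05
|I_{2,2} − I_{1,1}| = 0.004731 < 0.05

k = 2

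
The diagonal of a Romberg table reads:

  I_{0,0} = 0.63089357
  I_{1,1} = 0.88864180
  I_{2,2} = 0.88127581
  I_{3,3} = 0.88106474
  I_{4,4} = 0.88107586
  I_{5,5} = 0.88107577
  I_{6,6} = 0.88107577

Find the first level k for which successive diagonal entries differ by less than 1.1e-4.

k = 4

|I_{1,1} − I_{0,0}| = 0.25774823 ≥ 1.1e-4
|I_{2,2} − I_{1,1}| = 0.00736599 ≥ 1.1e-4
|I_{3,3} − I_{2,2}| = 0.00021107 ≥ 1.1e-4
|I_{4,4} − I_{3,3}| = 0.00001112 < 1.1e-4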